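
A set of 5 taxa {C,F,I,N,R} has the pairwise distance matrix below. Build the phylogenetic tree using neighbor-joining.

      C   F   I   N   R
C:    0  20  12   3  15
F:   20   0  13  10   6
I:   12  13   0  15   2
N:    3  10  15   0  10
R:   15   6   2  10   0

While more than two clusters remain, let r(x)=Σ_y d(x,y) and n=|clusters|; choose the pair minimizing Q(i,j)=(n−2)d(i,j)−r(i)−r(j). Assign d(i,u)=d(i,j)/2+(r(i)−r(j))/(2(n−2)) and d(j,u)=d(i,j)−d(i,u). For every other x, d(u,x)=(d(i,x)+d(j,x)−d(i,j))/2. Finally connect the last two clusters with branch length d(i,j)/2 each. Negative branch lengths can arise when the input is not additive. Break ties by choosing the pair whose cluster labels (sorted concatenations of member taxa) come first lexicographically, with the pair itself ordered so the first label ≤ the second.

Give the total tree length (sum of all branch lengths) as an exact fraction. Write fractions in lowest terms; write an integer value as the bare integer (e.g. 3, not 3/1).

85/4

iteration 1: select C,N (d=3, Q=-79); attach at lengths (7/2, -1/2); label the merged cluster CN
  updated: d(CN,F)=27/2, d(CN,I)=12, d(CN,R)=11
iteration 2: select CN,F (d=27/2, Q=-42); attach at lengths (31/4, 23/4); label the merged cluster CFN
  updated: d(CFN,I)=23/4, d(CFN,R)=7/4
iteration 3: select CFN,I (d=23/4, Q=-19/2); attach at lengths (11/4, 3); label the merged cluster CFIN
  updated: d(CFIN,R)=-1
iteration 4: select CFIN,R (d=-1); attach at lengths (-1/2, -1/2); label the merged cluster CFINR
final tree: ((((C:7/2,N:-1/2):31/4,F:23/4):11/4,I:3):-1/2,R:-1/2)
total length: 85/4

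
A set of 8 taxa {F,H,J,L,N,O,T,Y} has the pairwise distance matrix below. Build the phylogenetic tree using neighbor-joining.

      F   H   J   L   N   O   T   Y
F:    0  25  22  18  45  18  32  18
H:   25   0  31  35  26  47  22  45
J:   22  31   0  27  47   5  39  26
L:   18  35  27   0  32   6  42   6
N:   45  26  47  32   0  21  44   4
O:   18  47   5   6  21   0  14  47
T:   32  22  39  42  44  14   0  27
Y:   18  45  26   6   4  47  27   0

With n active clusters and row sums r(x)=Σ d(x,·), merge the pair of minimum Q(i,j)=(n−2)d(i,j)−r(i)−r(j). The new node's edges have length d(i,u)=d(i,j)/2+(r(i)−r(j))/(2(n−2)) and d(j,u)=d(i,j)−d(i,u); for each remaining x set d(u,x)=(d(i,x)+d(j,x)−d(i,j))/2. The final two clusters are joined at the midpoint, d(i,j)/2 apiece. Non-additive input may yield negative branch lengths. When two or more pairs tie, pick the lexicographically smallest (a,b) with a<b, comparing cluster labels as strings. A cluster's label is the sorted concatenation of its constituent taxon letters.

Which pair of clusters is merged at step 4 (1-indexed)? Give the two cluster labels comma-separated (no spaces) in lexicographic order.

1. join N+Y (d=4, Q=-368) ⇒ NY; edges |N|=35/6, |Y|=-11/6
  updated: d(F,NY)=59/2, d(H,NY)=67/2, d(J,NY)=69/2, d(L,NY)=17, d(NY,O)=32, d(NY,T)=67/2
2. join H+T (d=22, Q=-266) ⇒ HT; edges |H|=121/10, |T|=99/10
  updated: d(F,HT)=35/2, d(HT,J)=24, d(HT,L)=55/2, d(HT,NY)=45/2, d(HT,O)=39/2
3. join J+O (d=5, Q=-173) ⇒ JO; edges |J|=13/2, |O|=-3/2
  updated: d(F,JO)=35/2, d(HT,JO)=77/4, d(JO,L)=14, d(JO,NY)=123/4
4. join L+NY (d=17, Q=-501/4) ⇒ LNY; edges |L|=37/8, |NY|=99/8
  updated: d(F,LNY)=61/4, d(HT,LNY)=33/2, d(JO,LNY)=111/8
5. join F+HT (d=35/2, Q=-137/2) ⇒ FHT; edges |F|=8, |HT|=19/2
  updated: d(FHT,JO)=77/8, d(FHT,LNY)=57/8
6. join FHT+JO (d=77/8, Q=-245/8) ⇒ FHJOT; edges |FHT|=23/16, |JO|=131/16
  updated: d(FHJOT,LNY)=91/16
7. join FHJOT+LNY (d=91/16) ⇒ FHJLNOTY; edges |FHJOT|=91/32, |LNY|=91/32
final tree: (((F:8,(H:121/10,T:99/10):19/2):23/16,(J:13/2,O:-3/2):131/16):91/32,(L:37/8,(N:35/6,Y:-11/6):99/8):91/32)
total length: 1293/16

L,NY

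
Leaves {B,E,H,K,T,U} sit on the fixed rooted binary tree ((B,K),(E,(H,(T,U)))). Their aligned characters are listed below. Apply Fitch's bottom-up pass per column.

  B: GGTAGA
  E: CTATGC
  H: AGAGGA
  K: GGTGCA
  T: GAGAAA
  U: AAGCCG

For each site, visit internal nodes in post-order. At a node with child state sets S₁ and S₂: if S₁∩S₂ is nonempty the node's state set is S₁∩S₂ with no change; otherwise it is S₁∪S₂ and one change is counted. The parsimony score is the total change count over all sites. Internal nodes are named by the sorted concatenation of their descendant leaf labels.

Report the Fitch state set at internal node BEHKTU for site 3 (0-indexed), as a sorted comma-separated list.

[col 0] BK: children B:{G}, K:{G} ∩→ {G}; cost 0
[col 0] TU: children T:{G}, U:{A} ∪→ {A,G}; cost 1
[col 0] HTU: children H:{A}, TU:{A,G} ∩→ {A}; cost 0
[col 0] EHTU: children E:{C}, HTU:{A} ∪→ {A,C}; cost 1
[col 0] BEHKTU: children BK:{G}, EHTU:{A,C} ∪→ {A,C,G}; cost 1
[col 1] BK: children B:{G}, K:{G} ∩→ {G}; cost 0
[col 1] TU: children T:{A}, U:{A} ∩→ {A}; cost 0
[col 1] HTU: children H:{G}, TU:{A} ∪→ {A,G}; cost 1
[col 1] EHTU: children E:{T}, HTU:{A,G} ∪→ {A,G,T}; cost 1
[col 1] BEHKTU: children BK:{G}, EHTU:{A,G,T} ∩→ {G}; cost 0
[col 2] BK: children B:{T}, K:{T} ∩→ {T}; cost 0
[col 2] TU: children T:{G}, U:{G} ∩→ {G}; cost 0
[col 2] HTU: children H:{A}, TU:{G} ∪→ {A,G}; cost 1
[col 2] EHTU: children E:{A}, HTU:{A,G} ∩→ {A}; cost 0
[col 2] BEHKTU: children BK:{T}, EHTU:{A} ∪→ {A,T}; cost 1
[col 3] BK: children B:{A}, K:{G} ∪→ {A,G}; cost 1
[col 3] TU: children T:{A}, U:{C} ∪→ {A,C}; cost 1
[col 3] HTU: children H:{G}, TU:{A,C} ∪→ {A,C,G}; cost 1
[col 3] EHTU: children E:{T}, HTU:{A,C,G} ∪→ {A,C,G,T}; cost 1
[col 3] BEHKTU: children BK:{A,G}, EHTU:{A,C,G,T} ∩→ {A,G}; cost 0
[col 4] BK: children B:{G}, K:{C} ∪→ {C,G}; cost 1
[col 4] TU: children T:{A}, U:{C} ∪→ {A,C}; cost 1
[col 4] HTU: children H:{G}, TU:{A,C} ∪→ {A,C,G}; cost 1
[col 4] EHTU: children E:{G}, HTU:{A,C,G} ∩→ {G}; cost 0
[col 4] BEHKTU: children BK:{C,G}, EHTU:{G} ∩→ {G}; cost 0
[col 5] BK: children B:{A}, K:{A} ∩→ {A}; cost 0
[col 5] TU: children T:{A}, U:{G} ∪→ {A,G}; cost 1
[col 5] HTU: children H:{A}, TU:{A,G} ∩→ {A}; cost 0
[col 5] EHTU: children E:{C}, HTU:{A} ∪→ {A,C}; cost 1
[col 5] BEHKTU: children BK:{A}, EHTU:{A,C} ∩→ {A}; cost 0
per-site changes: [3, 2, 2, 4, 3, 2]; total = 16

A,G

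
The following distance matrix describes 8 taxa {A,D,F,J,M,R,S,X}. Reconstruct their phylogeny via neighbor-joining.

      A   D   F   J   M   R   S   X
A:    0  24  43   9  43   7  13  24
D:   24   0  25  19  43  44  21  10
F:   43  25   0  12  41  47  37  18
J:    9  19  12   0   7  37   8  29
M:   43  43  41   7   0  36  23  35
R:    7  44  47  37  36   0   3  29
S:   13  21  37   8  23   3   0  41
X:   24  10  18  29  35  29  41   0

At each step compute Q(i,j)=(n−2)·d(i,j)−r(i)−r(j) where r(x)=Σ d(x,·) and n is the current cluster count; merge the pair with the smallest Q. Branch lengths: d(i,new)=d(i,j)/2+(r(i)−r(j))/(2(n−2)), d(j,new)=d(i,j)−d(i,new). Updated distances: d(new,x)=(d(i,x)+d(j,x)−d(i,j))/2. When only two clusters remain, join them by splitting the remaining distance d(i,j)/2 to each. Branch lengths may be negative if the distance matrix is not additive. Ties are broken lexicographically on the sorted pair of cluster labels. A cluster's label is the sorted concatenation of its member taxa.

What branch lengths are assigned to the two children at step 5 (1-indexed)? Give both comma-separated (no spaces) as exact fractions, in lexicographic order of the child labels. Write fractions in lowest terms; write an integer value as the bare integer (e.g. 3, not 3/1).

275/32,413/32

iteration 1: select R,S (d=3, Q=-331); attach at lengths (25/4, -13/4); label the merged cluster RS
  updated: d(A,RS)=17/2, d(D,RS)=31, d(F,RS)=81/2, d(J,RS)=21, d(M,RS)=28, d(RS,X)=67/2
iteration 2: select A,RS (d=17/2, Q=-543/2); attach at lengths (63/20, 107/20); label the merged cluster ARS
  updated: d(ARS,D)=93/4, d(ARS,F)=75/2, d(ARS,J)=43/4, d(ARS,M)=125/4, d(ARS,X)=49/2
iteration 3: select J,M (d=7, Q=-207); attach at lengths (-103/16, 215/16); label the merged cluster JM
  updated: d(ARS,JM)=35/2, d(D,JM)=55/2, d(F,JM)=23, d(JM,X)=57/2
iteration 4: select ARS,JM (d=35/2, Q=-587/4); attach at lengths (235/24, 185/24); label the merged cluster AJMRS
  updated: d(AJMRS,D)=133/8, d(AJMRS,F)=43/2, d(AJMRS,X)=71/4
iteration 5: select AJMRS,F (d=43/2, Q=-619/8); attach at lengths (275/32, 413/32); label the merged cluster AFJMRS
  updated: d(AFJMRS,D)=161/16, d(AFJMRS,X)=57/8
iteration 6: select AFJMRS,D (d=161/16, Q=-435/16); attach at lengths (115/32, 207/32); label the merged cluster ADFJMRS
  updated: d(ADFJMRS,X)=113/32
iteration 7: select ADFJMRS,X (d=113/32); attach at lengths (113/64, 113/64); label the merged cluster ADFJMRSX
final tree: (((((A:63/20,(R:25/4,S:-13/4):107/20):235/24,(J:-103/16,M:215/16):185/24):275/32,F:413/32):115/32,D:207/32):113/64,X:113/64)
total length: 2275/32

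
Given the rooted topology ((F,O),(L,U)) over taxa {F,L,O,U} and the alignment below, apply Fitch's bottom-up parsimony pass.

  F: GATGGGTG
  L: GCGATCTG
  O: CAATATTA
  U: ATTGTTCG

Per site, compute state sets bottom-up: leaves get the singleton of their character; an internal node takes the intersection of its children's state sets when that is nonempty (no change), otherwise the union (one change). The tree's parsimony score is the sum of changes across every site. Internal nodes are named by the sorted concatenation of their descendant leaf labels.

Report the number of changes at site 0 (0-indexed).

2

FO@0: {G} ∪ {C} = {C,G} (union, +1)
LU@0: {G} ∪ {A} = {A,G} (union, +1)
FLOU@0: {C,G} ∩ {A,G} = {G} (intersection, +0)
FO@1: {A} ∩ {A} = {A} (intersection, +0)
LU@1: {C} ∪ {T} = {C,T} (union, +1)
FLOU@1: {A} ∪ {C,T} = {A,C,T} (union, +1)
FO@2: {T} ∪ {A} = {A,T} (union, +1)
LU@2: {G} ∪ {T} = {G,T} (union, +1)
FLOU@2: {A,T} ∩ {G,T} = {T} (intersection, +0)
FO@3: {G} ∪ {T} = {G,T} (union, +1)
LU@3: {A} ∪ {G} = {A,G} (union, +1)
FLOU@3: {G,T} ∩ {A,G} = {G} (intersection, +0)
FO@4: {G} ∪ {A} = {A,G} (union, +1)
LU@4: {T} ∩ {T} = {T} (intersection, +0)
FLOU@4: {A,G} ∪ {T} = {A,G,T} (union, +1)
FO@5: {G} ∪ {T} = {G,T} (union, +1)
LU@5: {C} ∪ {T} = {C,T} (union, +1)
FLOU@5: {G,T} ∩ {C,T} = {T} (intersection, +0)
FO@6: {T} ∩ {T} = {T} (intersection, +0)
LU@6: {T} ∪ {C} = {C,T} (union, +1)
FLOU@6: {T} ∩ {C,T} = {T} (intersection, +0)
FO@7: {G} ∪ {A} = {A,G} (union, +1)
LU@7: {G} ∩ {G} = {G} (intersection, +0)
FLOU@7: {A,G} ∩ {G} = {G} (intersection, +0)
per-site changes: [2, 2, 2, 2, 2, 2, 1, 1]; total = 14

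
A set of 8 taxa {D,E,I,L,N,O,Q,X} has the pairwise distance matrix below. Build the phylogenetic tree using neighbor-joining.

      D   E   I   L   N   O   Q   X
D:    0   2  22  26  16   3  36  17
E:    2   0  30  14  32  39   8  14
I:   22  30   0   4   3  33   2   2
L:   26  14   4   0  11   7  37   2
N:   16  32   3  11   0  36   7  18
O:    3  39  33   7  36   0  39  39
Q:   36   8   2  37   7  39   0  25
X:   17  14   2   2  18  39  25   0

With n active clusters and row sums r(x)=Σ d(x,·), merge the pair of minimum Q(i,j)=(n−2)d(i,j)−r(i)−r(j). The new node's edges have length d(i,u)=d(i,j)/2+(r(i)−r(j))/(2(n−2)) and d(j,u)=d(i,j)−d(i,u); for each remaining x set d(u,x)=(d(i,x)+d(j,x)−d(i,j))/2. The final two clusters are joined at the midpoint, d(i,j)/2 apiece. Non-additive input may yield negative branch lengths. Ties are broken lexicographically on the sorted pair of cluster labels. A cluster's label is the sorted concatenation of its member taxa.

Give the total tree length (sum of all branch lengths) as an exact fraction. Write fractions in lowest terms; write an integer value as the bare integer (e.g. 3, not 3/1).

787/16

1. join D+O (d=3, Q=-300) ⇒ DO; edges |D|=-14/3, |O|=23/3
  updated: d(DO,E)=19, d(DO,I)=26, d(DO,L)=15, d(DO,N)=49/2, d(DO,Q)=36, d(DO,X)=53/2
2. join E+Q (d=8, Q=-192) ⇒ EQ; edges |E|=21/5, |Q|=19/5
  updated: d(DO,EQ)=47/2, d(EQ,I)=12, d(EQ,L)=43/2, d(EQ,N)=31/2, d(EQ,X)=31/2
3. join DO+EQ (d=47/2, Q=-219/2) ⇒ DEOQ; edges |DO|=243/16, |EQ|=133/16
  updated: d(DEOQ,I)=29/4, d(DEOQ,L)=13/2, d(DEOQ,N)=33/4, d(DEOQ,X)=37/4
4. join L+X (d=2, Q=-195/4) ⇒ LX; edges |L|=-7/24, |X|=55/24
  updated: d(DEOQ,LX)=55/8, d(I,LX)=2, d(LX,N)=27/2
5. join DEOQ+LX (d=55/8, Q=-31) ⇒ DELOQX; edges |DEOQ|=55/16, |LX|=55/16
  updated: d(DELOQX,I)=19/16, d(DELOQX,N)=119/16
6. join DELOQX+I (d=19/16, Q=-93/8) ⇒ DEILOQX; edges |DELOQX|=45/16, |I|=-13/8
  updated: d(DEILOQX,N)=37/8
7. join DEILOQX+N (d=37/8) ⇒ DEILNOQX; edges |DEILOQX|=37/16, |N|=37/16
final tree: (((((D:-14/3,O:23/3):243/16,(E:21/5,Q:19/5):133/16):55/16,(L:-7/24,X:55/24):55/16):45/16,I:-13/8):37/16,N:37/16)
total length: 787/16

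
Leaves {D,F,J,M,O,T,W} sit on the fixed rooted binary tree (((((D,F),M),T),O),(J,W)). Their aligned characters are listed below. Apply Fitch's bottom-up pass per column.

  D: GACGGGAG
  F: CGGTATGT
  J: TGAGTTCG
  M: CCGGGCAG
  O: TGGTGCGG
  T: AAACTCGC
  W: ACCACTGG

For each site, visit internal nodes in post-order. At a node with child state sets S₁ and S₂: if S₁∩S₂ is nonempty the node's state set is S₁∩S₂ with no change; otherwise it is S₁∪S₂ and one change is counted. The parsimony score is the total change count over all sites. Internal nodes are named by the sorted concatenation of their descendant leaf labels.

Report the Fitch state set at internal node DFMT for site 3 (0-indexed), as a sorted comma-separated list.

C,G

site 0, node DF: D={G} ∪ F={C} → {C,G} (+1)
site 0, node DFM: DF={C,G} ∩ M={C} → {C} (+0)
site 0, node DFMT: DFM={C} ∪ T={A} → {A,C} (+1)
site 0, node DFMOT: DFMT={A,C} ∪ O={T} → {A,C,T} (+1)
site 0, node JW: J={T} ∪ W={A} → {A,T} (+1)
site 0, node DFJMOTW: DFMOT={A,C,T} ∩ JW={A,T} → {A,T} (+0)
site 1, node DF: D={A} ∪ F={G} → {A,G} (+1)
site 1, node DFM: DF={A,G} ∪ M={C} → {A,C,G} (+1)
site 1, node DFMT: DFM={A,C,G} ∩ T={A} → {A} (+0)
site 1, node DFMOT: DFMT={A} ∪ O={G} → {A,G} (+1)
site 1, node JW: J={G} ∪ W={C} → {C,G} (+1)
site 1, node DFJMOTW: DFMOT={A,G} ∩ JW={C,G} → {G} (+0)
site 2, node DF: D={C} ∪ F={G} → {C,G} (+1)
site 2, node DFM: DF={C,G} ∩ M={G} → {G} (+0)
site 2, node DFMT: DFM={G} ∪ T={A} → {A,G} (+1)
site 2, node DFMOT: DFMT={A,G} ∩ O={G} → {G} (+0)
site 2, node JW: J={A} ∪ W={C} → {A,C} (+1)
site 2, node DFJMOTW: DFMOT={G} ∪ JW={A,C} → {A,C,G} (+1)
site 3, node DF: D={G} ∪ F={T} → {G,T} (+1)
site 3, node DFM: DF={G,T} ∩ M={G} → {G} (+0)
site 3, node DFMT: DFM={G} ∪ T={C} → {C,G} (+1)
site 3, node DFMOT: DFMT={C,G} ∪ O={T} → {C,G,T} (+1)
site 3, node JW: J={G} ∪ W={A} → {A,G} (+1)
site 3, node DFJMOTW: DFMOT={C,G,T} ∩ JW={A,G} → {G} (+0)
site 4, node DF: D={G} ∪ F={A} → {A,G} (+1)
site 4, node DFM: DF={A,G} ∩ M={G} → {G} (+0)
site 4, node DFMT: DFM={G} ∪ T={T} → {G,T} (+1)
site 4, node DFMOT: DFMT={G,T} ∩ O={G} → {G} (+0)
site 4, node JW: J={T} ∪ W={C} → {C,T} (+1)
site 4, node DFJMOTW: DFMOT={G} ∪ JW={C,T} → {C,G,T} (+1)
site 5, node DF: D={G} ∪ F={T} → {G,T} (+1)
site 5, node DFM: DF={G,T} ∪ M={C} → {C,G,T} (+1)
site 5, node DFMT: DFM={C,G,T} ∩ T={C} → {C} (+0)
site 5, node DFMOT: DFMT={C} ∩ O={C} → {C} (+0)
site 5, node JW: J={T} ∩ W={T} → {T} (+0)
site 5, node DFJMOTW: DFMOT={C} ∪ JW={T} → {C,T} (+1)
site 6, node DF: D={A} ∪ F={G} → {A,G} (+1)
site 6, node DFM: DF={A,G} ∩ M={A} → {A} (+0)
site 6, node DFMT: DFM={A} ∪ T={G} → {A,G} (+1)
site 6, node DFMOT: DFMT={A,G} ∩ O={G} → {G} (+0)
site 6, node JW: J={C} ∪ W={G} → {C,G} (+1)
site 6, node DFJMOTW: DFMOT={G} ∩ JW={C,G} → {G} (+0)
site 7, node DF: D={G} ∪ F={T} → {G,T} (+1)
site 7, node DFM: DF={G,T} ∩ M={G} → {G} (+0)
site 7, node DFMT: DFM={G} ∪ T={C} → {C,G} (+1)
site 7, node DFMOT: DFMT={C,G} ∩ O={G} → {G} (+0)
site 7, node JW: J={G} ∩ W={G} → {G} (+0)
site 7, node DFJMOTW: DFMOT={G} ∩ JW={G} → {G} (+0)
per-site changes: [4, 4, 4, 4, 4, 3, 3, 2]; total = 28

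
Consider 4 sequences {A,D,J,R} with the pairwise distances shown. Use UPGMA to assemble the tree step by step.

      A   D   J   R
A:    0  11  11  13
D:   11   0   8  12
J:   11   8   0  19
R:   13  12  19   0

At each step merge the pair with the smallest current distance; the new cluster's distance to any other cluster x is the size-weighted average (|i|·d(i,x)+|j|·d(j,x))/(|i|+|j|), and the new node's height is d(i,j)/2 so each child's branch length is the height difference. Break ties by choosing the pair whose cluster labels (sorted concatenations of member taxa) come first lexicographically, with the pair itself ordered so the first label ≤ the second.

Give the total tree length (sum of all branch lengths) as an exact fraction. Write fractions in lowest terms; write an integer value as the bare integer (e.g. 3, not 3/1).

145/6

iteration 1: select D,J (d=8); attach at lengths (4, 4); label the merged cluster DJ
  updated: d(A,DJ)=11, d(DJ,R)=31/2
iteration 2: select A,DJ (d=11); attach at lengths (11/2, 3/2); label the merged cluster ADJ
  updated: d(ADJ,R)=44/3
iteration 3: select ADJ,R (d=44/3); attach at lengths (11/6, 22/3); label the merged cluster ADJR
final tree: ((A:11/2,(D:4,J:4):3/2):11/6,R:22/3)
total length: 145/6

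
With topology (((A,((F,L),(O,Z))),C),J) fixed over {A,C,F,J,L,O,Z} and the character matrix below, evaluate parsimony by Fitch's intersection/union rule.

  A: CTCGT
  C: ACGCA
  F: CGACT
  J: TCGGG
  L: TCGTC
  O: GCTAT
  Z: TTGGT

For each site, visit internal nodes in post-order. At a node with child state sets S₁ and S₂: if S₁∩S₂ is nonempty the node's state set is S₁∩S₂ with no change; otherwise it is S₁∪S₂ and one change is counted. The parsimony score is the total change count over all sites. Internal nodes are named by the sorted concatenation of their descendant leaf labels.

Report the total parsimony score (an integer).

17

site 0, node FL: F={C} ∪ L={T} → {C,T} (+1)
site 0, node OZ: O={G} ∪ Z={T} → {G,T} (+1)
site 0, node FLOZ: FL={C,T} ∩ OZ={G,T} → {T} (+0)
site 0, node AFLOZ: A={C} ∪ FLOZ={T} → {C,T} (+1)
site 0, node ACFLOZ: AFLOZ={C,T} ∪ C={A} → {A,C,T} (+1)
site 0, node ACFJLOZ: ACFLOZ={A,C,T} ∩ J={T} → {T} (+0)
site 1, node FL: F={G} ∪ L={C} → {C,G} (+1)
site 1, node OZ: O={C} ∪ Z={T} → {C,T} (+1)
site 1, node FLOZ: FL={C,G} ∩ OZ={C,T} → {C} (+0)
site 1, node AFLOZ: A={T} ∪ FLOZ={C} → {C,T} (+1)
site 1, node ACFLOZ: AFLOZ={C,T} ∩ C={C} → {C} (+0)
site 1, node ACFJLOZ: ACFLOZ={C} ∩ J={C} → {C} (+0)
site 2, node FL: F={A} ∪ L={G} → {A,G} (+1)
site 2, node OZ: O={T} ∪ Z={G} → {G,T} (+1)
site 2, node FLOZ: FL={A,G} ∩ OZ={G,T} → {G} (+0)
site 2, node AFLOZ: A={C} ∪ FLOZ={G} → {C,G} (+1)
site 2, node ACFLOZ: AFLOZ={C,G} ∩ C={G} → {G} (+0)
site 2, node ACFJLOZ: ACFLOZ={G} ∩ J={G} → {G} (+0)
site 3, node FL: F={C} ∪ L={T} → {C,T} (+1)
site 3, node OZ: O={A} ∪ Z={G} → {A,G} (+1)
site 3, node FLOZ: FL={C,T} ∪ OZ={A,G} → {A,C,G,T} (+1)
site 3, node AFLOZ: A={G} ∩ FLOZ={A,C,G,T} → {G} (+0)
site 3, node ACFLOZ: AFLOZ={G} ∪ C={C} → {C,G} (+1)
site 3, node ACFJLOZ: ACFLOZ={C,G} ∩ J={G} → {G} (+0)
site 4, node FL: F={T} ∪ L={C} → {C,T} (+1)
site 4, node OZ: O={T} ∩ Z={T} → {T} (+0)
site 4, node FLOZ: FL={C,T} ∩ OZ={T} → {T} (+0)
site 4, node AFLOZ: A={T} ∩ FLOZ={T} → {T} (+0)
site 4, node ACFLOZ: AFLOZ={T} ∪ C={A} → {A,T} (+1)
site 4, node ACFJLOZ: ACFLOZ={A,T} ∪ J={G} → {A,G,T} (+1)
per-site changes: [4, 3, 3, 4, 3]; total = 17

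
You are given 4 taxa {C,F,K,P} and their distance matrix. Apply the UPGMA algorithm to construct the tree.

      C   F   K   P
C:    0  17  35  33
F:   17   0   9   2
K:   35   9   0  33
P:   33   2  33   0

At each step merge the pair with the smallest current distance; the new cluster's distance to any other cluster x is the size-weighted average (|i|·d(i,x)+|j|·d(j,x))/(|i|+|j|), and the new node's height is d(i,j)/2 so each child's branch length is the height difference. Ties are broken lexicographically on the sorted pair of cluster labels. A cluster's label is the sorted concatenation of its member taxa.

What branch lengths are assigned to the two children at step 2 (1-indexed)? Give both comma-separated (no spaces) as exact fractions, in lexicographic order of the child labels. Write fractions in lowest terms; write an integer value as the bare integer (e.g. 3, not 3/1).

step 1: merge (F,P) at d=2; branch lengths F→1, P→1; new cluster FP
  updated: d(C,FP)=25, d(FP,K)=21
step 2: merge (FP,K) at d=21; branch lengths FP→19/2, K→21/2; new cluster FKP
  updated: d(C,FKP)=85/3
step 3: merge (C,FKP) at d=85/3; branch lengths C→85/6, FKP→11/3; new cluster CFKP
final tree: (C:85/6,((F:1,P:1):19/2,K:21/2):11/3)
total length: 239/6

19/2,21/2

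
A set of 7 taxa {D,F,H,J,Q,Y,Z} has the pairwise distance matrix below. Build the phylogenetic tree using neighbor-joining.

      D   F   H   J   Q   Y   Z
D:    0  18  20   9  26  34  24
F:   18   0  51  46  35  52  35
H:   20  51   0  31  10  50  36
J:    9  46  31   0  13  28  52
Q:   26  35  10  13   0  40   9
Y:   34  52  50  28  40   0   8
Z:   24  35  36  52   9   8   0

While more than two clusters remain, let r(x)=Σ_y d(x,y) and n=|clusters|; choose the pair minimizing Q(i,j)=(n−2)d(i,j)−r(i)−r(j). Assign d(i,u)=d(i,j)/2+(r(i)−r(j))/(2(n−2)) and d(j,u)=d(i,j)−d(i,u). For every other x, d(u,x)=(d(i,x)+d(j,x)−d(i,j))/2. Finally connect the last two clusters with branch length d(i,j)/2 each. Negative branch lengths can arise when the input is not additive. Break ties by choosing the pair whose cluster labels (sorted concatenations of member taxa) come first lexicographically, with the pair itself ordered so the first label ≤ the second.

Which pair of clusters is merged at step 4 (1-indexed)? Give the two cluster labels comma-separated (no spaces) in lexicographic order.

step 1: merge (Y,Z) at d=8, Q=-336; branch lengths Y→44/5, Z→-4/5; new cluster YZ
  updated: d(D,YZ)=25, d(F,YZ)=79/2, d(H,YZ)=39, d(J,YZ)=36, d(Q,YZ)=41/2
step 2: merge (D,F) at d=18, Q=-431/2; branch lengths D→-39/16, F→327/16; new cluster DF
  updated: d(DF,H)=53/2, d(DF,J)=37/2, d(DF,Q)=43/2, d(DF,YZ)=93/4
step 3: merge (H,Q) at d=10, Q=-283/2; branch lengths H→143/12, Q→-23/12; new cluster HQ
  updated: d(DF,HQ)=19, d(HQ,J)=17, d(HQ,YZ)=99/4
step 4: merge (DF,YZ) at d=93/4, Q=-393/4; branch lengths DF→93/16, YZ→279/16; new cluster DFYZ
  updated: d(DFYZ,HQ)=41/4, d(DFYZ,J)=125/8
step 5: merge (DFYZ,HQ) at d=41/4, Q=-343/8; branch lengths DFYZ→71/16, HQ→93/16; new cluster DFHQYZ
  updated: d(DFHQYZ,J)=179/16
step 6: merge (DFHQYZ,J) at d=179/16; branch lengths DFHQYZ→179/32, J→179/32; new cluster DFHJQYZ
final tree: ((((D:-39/16,F:327/16):93/16,(Y:44/5,Z:-4/5):279/16):71/16,(H:143/12,Q:-23/12):93/16):179/32,J:179/32)
total length: 1291/16

DF,YZ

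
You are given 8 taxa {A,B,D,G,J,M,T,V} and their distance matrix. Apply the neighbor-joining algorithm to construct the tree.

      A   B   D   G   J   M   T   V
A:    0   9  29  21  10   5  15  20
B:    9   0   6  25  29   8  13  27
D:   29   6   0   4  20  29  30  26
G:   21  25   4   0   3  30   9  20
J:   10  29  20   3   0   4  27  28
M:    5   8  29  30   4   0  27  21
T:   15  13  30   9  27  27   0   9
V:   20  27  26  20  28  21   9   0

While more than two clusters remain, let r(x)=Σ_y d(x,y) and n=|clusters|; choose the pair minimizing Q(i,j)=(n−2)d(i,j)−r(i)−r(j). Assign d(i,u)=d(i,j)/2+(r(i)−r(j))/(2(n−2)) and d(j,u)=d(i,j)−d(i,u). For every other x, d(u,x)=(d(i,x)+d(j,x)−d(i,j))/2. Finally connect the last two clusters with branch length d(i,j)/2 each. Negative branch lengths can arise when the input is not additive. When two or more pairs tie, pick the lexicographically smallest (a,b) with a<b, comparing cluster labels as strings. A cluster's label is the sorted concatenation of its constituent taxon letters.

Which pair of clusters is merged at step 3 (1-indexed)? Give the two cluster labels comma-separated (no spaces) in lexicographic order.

DG,J

1. join D+G (d=4, Q=-232) ⇒ DG; edges |D|=14/3, |G|=-2/3
  updated: d(A,DG)=23, d(B,DG)=27/2, d(DG,J)=19/2, d(DG,M)=55/2, d(DG,T)=35/2, d(DG,V)=21
2. join T+V (d=9, Q=-379/2) ⇒ TV; edges |T|=11/4, |V|=25/4
  updated: d(A,TV)=13, d(B,TV)=31/2, d(DG,TV)=59/4, d(J,TV)=23, d(M,TV)=39/2
3. join DG+J (d=19/2, Q=-503/4) ⇒ DGJ; edges |DG|=203/32, |J|=101/32
  updated: d(A,DGJ)=47/4, d(B,DGJ)=33/2, d(DGJ,M)=11, d(DGJ,TV)=113/8
4. join DGJ+TV (d=113/8, Q=-585/8) ⇒ DGJTV; edges |DGJ|=269/48, |TV|=409/48
  updated: d(A,DGJTV)=85/16, d(B,DGJTV)=143/16, d(DGJTV,M)=131/16
5. join A+DGJTV (d=85/16, Q=-249/8) ⇒ ADGJTV; edges |A|=15/8, |DGJTV|=55/16
  updated: d(ADGJTV,B)=101/16, d(ADGJTV,M)=63/16
6. join ADGJTV+B (d=101/16, Q=-73/4) ⇒ ABDGJTV; edges |ADGJTV|=9/8, |B|=83/16
  updated: d(ABDGJTV,M)=45/16
7. join ABDGJTV+M (d=45/16) ⇒ ABDGJMTV; edges |ABDGJTV|=45/32, |M|=45/32
final tree: (((A:15/8,(((D:14/3,G:-2/3):203/32,J:101/32):269/48,(T:11/4,V:25/4):409/48):55/16):9/8,B:83/16):45/32,M:45/32)
total length: 817/16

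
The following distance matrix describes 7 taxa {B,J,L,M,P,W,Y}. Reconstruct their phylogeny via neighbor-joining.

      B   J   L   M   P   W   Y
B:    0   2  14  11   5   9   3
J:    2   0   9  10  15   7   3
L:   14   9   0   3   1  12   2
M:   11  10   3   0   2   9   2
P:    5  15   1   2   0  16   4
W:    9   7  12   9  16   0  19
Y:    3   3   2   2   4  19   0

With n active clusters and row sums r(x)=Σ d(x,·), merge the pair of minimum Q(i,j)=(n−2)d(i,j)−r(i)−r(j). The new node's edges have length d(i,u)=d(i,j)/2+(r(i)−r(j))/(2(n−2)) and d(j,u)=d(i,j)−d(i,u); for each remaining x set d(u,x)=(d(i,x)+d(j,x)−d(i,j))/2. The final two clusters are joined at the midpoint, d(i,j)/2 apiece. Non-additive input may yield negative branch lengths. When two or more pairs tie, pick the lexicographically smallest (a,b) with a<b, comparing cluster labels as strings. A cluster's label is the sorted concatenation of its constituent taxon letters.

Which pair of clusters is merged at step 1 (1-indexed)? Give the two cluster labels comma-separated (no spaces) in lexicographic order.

iteration 1: select J,W (d=7, Q=-83); attach at lengths (9/10, 61/10); label the merged cluster JW
  updated: d(B,JW)=2, d(JW,L)=7, d(JW,M)=6, d(JW,P)=12, d(JW,Y)=15/2
iteration 2: select B,JW (d=2, Q=-123/2); attach at lengths (17/16, 15/16); label the merged cluster BJW
  updated: d(BJW,L)=19/2, d(BJW,M)=15/2, d(BJW,P)=15/2, d(BJW,Y)=17/4
iteration 3: select BJW,Y (d=17/4, Q=-113/4); attach at lengths (39/8, -5/8); label the merged cluster BJWY
  updated: d(BJWY,L)=29/8, d(BJWY,M)=21/8, d(BJWY,P)=29/8
iteration 4: select BJWY,M (d=21/8, Q=-49/4); attach at lengths (15/8, 3/4); label the merged cluster BJMWY
  updated: d(BJMWY,L)=2, d(BJMWY,P)=3/2
iteration 5: select BJMWY,L (d=2, Q=-9/2); attach at lengths (5/4, 3/4); label the merged cluster BJLMWY
  updated: d(BJLMWY,P)=1/4
iteration 6: select BJLMWY,P (d=1/4); attach at lengths (1/8, 1/8); label the merged cluster BJLMPWY
final tree: (((((B:17/16,(J:9/10,W:61/10):15/16):39/8,Y:-5/8):15/8,M:3/4):5/4,L:3/4):1/8,P:1/8)
total length: 145/8

J,W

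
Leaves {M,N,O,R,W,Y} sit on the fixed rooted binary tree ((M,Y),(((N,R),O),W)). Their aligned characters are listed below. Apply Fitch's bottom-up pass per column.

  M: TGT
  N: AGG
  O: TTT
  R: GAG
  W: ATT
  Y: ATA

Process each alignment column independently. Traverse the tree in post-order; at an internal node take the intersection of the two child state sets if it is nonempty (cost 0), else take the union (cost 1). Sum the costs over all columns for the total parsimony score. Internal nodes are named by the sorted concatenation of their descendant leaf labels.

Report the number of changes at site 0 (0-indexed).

3

[col 0] MY: children M:{T}, Y:{A} ∪→ {A,T}; cost 1
[col 0] NR: children N:{A}, R:{G} ∪→ {A,G}; cost 1
[col 0] NOR: children NR:{A,G}, O:{T} ∪→ {A,G,T}; cost 1
[col 0] NORW: children NOR:{A,G,T}, W:{A} ∩→ {A}; cost 0
[col 0] MNORWY: children MY:{A,T}, NORW:{A} ∩→ {A}; cost 0
[col 1] MY: children M:{G}, Y:{T} ∪→ {G,T}; cost 1
[col 1] NR: children N:{G}, R:{A} ∪→ {A,G}; cost 1
[col 1] NOR: children NR:{A,G}, O:{T} ∪→ {A,G,T}; cost 1
[col 1] NORW: children NOR:{A,G,T}, W:{T} ∩→ {T}; cost 0
[col 1] MNORWY: children MY:{G,T}, NORW:{T} ∩→ {T}; cost 0
[col 2] MY: children M:{T}, Y:{A} ∪→ {A,T}; cost 1
[col 2] NR: children N:{G}, R:{G} ∩→ {G}; cost 0
[col 2] NOR: children NR:{G}, O:{T} ∪→ {G,T}; cost 1
[col 2] NORW: children NOR:{G,T}, W:{T} ∩→ {T}; cost 0
[col 2] MNORWY: children MY:{A,T}, NORW:{T} ∩→ {T}; cost 0
per-site changes: [3, 3, 2]; total = 8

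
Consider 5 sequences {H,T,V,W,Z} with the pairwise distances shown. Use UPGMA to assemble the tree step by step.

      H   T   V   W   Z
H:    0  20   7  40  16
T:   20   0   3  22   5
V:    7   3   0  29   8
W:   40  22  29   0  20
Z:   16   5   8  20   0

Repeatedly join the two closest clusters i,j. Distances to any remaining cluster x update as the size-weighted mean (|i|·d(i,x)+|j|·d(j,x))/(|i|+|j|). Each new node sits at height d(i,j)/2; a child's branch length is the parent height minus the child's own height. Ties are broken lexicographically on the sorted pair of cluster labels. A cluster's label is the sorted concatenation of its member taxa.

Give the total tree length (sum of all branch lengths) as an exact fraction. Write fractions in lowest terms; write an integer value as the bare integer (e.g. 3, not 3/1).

iteration 1: select T,V (d=3); attach at lengths (3/2, 3/2); label the merged cluster TV
  updated: d(H,TV)=27/2, d(TV,W)=51/2, d(TV,Z)=13/2
iteration 2: select TV,Z (d=13/2); attach at lengths (7/4, 13/4); label the merged cluster TVZ
  updated: d(H,TVZ)=43/3, d(TVZ,W)=71/3
iteration 3: select H,TVZ (d=43/3); attach at lengths (43/6, 47/12); label the merged cluster HTVZ
  updated: d(HTVZ,W)=111/4
iteration 4: select HTVZ,W (d=111/4); attach at lengths (161/24, 111/8); label the merged cluster HTVWZ
final tree: ((H:43/6,((T:3/2,V:3/2):7/4,Z:13/4):47/12):161/24,W:111/8)
total length: 119/3

119/3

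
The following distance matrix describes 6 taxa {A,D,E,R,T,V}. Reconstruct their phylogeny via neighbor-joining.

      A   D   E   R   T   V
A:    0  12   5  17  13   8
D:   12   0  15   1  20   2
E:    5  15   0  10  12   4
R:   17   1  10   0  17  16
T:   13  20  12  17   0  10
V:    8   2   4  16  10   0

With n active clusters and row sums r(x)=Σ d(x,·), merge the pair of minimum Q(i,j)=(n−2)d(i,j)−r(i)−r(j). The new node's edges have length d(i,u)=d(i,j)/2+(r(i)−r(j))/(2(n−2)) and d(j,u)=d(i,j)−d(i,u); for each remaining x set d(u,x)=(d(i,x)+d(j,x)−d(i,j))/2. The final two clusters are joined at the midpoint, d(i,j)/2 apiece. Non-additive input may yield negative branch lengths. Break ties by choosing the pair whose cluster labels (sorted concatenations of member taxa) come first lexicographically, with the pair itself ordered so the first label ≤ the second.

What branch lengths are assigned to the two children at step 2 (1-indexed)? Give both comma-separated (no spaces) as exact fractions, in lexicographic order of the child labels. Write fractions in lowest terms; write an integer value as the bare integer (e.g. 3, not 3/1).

iteration 1: select D,R (d=1, Q=-107); attach at lengths (-7/8, 15/8); label the merged cluster DR
  updated: d(A,DR)=14, d(DR,E)=12, d(DR,T)=18, d(DR,V)=17/2
iteration 2: select A,E (d=5, Q=-58); attach at lengths (11/3, 4/3); label the merged cluster AE
  updated: d(AE,DR)=21/2, d(AE,T)=10, d(AE,V)=7/2
iteration 3: select AE,T (d=10, Q=-42); attach at lengths (3/2, 17/2); label the merged cluster AET
  updated: d(AET,DR)=37/4, d(AET,V)=7/4
iteration 4: select AET,DR (d=37/4, Q=-39/2); attach at lengths (5/4, 8); label the merged cluster ADERT
  updated: d(ADERT,V)=1/2
iteration 5: select ADERT,V (d=1/2); attach at lengths (1/4, 1/4); label the merged cluster ADERTV
final tree: ((((A:11/3,E:4/3):3/2,T:17/2):5/4,(D:-7/8,R:15/8):8):1/4,V:1/4)
total length: 103/4

11/3,4/3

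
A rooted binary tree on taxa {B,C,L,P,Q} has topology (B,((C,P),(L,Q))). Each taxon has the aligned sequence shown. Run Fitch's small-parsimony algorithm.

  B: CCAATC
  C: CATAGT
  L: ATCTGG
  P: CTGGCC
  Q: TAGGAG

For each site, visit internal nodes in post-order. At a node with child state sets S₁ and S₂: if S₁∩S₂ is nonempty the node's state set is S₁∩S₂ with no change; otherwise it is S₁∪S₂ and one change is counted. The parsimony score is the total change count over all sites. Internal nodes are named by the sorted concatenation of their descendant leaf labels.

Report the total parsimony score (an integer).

16

site 0, node CP: C={C} ∩ P={C} → {C} (+0)
site 0, node LQ: L={A} ∪ Q={T} → {A,T} (+1)
site 0, node CLPQ: CP={C} ∪ LQ={A,T} → {A,C,T} (+1)
site 0, node BCLPQ: B={C} ∩ CLPQ={A,C,T} → {C} (+0)
site 1, node CP: C={A} ∪ P={T} → {A,T} (+1)
site 1, node LQ: L={T} ∪ Q={A} → {A,T} (+1)
site 1, node CLPQ: CP={A,T} ∩ LQ={A,T} → {A,T} (+0)
site 1, node BCLPQ: B={C} ∪ CLPQ={A,T} → {A,C,T} (+1)
site 2, node CP: C={T} ∪ P={G} → {G,T} (+1)
site 2, node LQ: L={C} ∪ Q={G} → {C,G} (+1)
site 2, node CLPQ: CP={G,T} ∩ LQ={C,G} → {G} (+0)
site 2, node BCLPQ: B={A} ∪ CLPQ={G} → {A,G} (+1)
site 3, node CP: C={A} ∪ P={G} → {A,G} (+1)
site 3, node LQ: L={T} ∪ Q={G} → {G,T} (+1)
site 3, node CLPQ: CP={A,G} ∩ LQ={G,T} → {G} (+0)
site 3, node BCLPQ: B={A} ∪ CLPQ={G} → {A,G} (+1)
site 4, node CP: C={G} ∪ P={C} → {C,G} (+1)
site 4, node LQ: L={G} ∪ Q={A} → {A,G} (+1)
site 4, node CLPQ: CP={C,G} ∩ LQ={A,G} → {G} (+0)
site 4, node BCLPQ: B={T} ∪ CLPQ={G} → {G,T} (+1)
site 5, node CP: C={T} ∪ P={C} → {C,T} (+1)
site 5, node LQ: L={G} ∩ Q={G} → {G} (+0)
site 5, node CLPQ: CP={C,T} ∪ LQ={G} → {C,G,T} (+1)
site 5, node BCLPQ: B={C} ∩ CLPQ={C,G,T} → {C} (+0)
per-site changes: [2, 3, 3, 3, 3, 2]; total = 16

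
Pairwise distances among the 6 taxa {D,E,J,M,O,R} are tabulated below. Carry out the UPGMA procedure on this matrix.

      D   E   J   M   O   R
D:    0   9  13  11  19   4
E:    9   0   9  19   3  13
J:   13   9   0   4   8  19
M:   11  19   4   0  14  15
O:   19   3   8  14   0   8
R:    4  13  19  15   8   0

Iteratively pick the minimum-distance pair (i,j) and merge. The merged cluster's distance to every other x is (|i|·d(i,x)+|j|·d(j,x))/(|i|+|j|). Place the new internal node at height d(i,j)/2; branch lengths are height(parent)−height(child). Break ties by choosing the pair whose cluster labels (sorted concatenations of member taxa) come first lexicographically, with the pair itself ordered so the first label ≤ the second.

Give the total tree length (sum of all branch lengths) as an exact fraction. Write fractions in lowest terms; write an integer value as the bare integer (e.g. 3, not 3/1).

201/8

iteration 1: select E,O (d=3); attach at lengths (3/2, 3/2); label the merged cluster EO
  updated: d(D,EO)=14, d(EO,J)=17/2, d(EO,M)=33/2, d(EO,R)=21/2
iteration 2: select D,R (d=4); attach at lengths (2, 2); label the merged cluster DR
  updated: d(DR,EO)=49/4, d(DR,J)=16, d(DR,M)=13
iteration 3: select J,M (d=4); attach at lengths (2, 2); label the merged cluster JM
  updated: d(DR,JM)=29/2, d(EO,JM)=25/2
iteration 4: select DR,EO (d=49/4); attach at lengths (33/8, 37/8); label the merged cluster DEOR
  updated: d(DEOR,JM)=27/2
iteration 5: select DEOR,JM (d=27/2); attach at lengths (5/8, 19/4); label the merged cluster DEJMOR
final tree: (((D:2,R:2):33/8,(E:3/2,O:3/2):37/8):5/8,(J:2,M:2):19/4)
total length: 201/8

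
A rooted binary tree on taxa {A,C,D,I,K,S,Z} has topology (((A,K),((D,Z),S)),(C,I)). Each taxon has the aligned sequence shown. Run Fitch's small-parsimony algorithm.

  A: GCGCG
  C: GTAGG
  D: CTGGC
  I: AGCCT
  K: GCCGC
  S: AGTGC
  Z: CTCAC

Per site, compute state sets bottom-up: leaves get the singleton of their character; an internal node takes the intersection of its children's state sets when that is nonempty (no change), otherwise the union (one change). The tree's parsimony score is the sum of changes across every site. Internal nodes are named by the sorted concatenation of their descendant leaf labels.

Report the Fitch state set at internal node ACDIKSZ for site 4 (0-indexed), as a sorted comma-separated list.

AK@0: {G} ∩ {G} = {G} (intersection, +0)
DZ@0: {C} ∩ {C} = {C} (intersection, +0)
DSZ@0: {C} ∪ {A} = {A,C} (union, +1)
ADKSZ@0: {G} ∪ {A,C} = {A,C,G} (union, +1)
CI@0: {G} ∪ {A} = {A,G} (union, +1)
ACDIKSZ@0: {A,C,G} ∩ {A,G} = {A,G} (intersection, +0)
AK@1: {C} ∩ {C} = {C} (intersection, +0)
DZ@1: {T} ∩ {T} = {T} (intersection, +0)
DSZ@1: {T} ∪ {G} = {G,T} (union, +1)
ADKSZ@1: {C} ∪ {G,T} = {C,G,T} (union, +1)
CI@1: {T} ∪ {G} = {G,T} (union, +1)
ACDIKSZ@1: {C,G,T} ∩ {G,T} = {G,T} (intersection, +0)
AK@2: {G} ∪ {C} = {C,G} (union, +1)
DZ@2: {G} ∪ {C} = {C,G} (union, +1)
DSZ@2: {C,G} ∪ {T} = {C,G,T} (union, +1)
ADKSZ@2: {C,G} ∩ {C,G,T} = {C,G} (intersection, +0)
CI@2: {A} ∪ {C} = {A,C} (union, +1)
ACDIKSZ@2: {C,G} ∩ {A,C} = {C} (intersection, +0)
AK@3: {C} ∪ {G} = {C,G} (union, +1)
DZ@3: {G} ∪ {A} = {A,G} (union, +1)
DSZ@3: {A,G} ∩ {G} = {G} (intersection, +0)
ADKSZ@3: {C,G} ∩ {G} = {G} (intersection, +0)
CI@3: {G} ∪ {C} = {C,G} (union, +1)
ACDIKSZ@3: {G} ∩ {C,G} = {G} (intersection, +0)
AK@4: {G} ∪ {C} = {C,G} (union, +1)
DZ@4: {C} ∩ {C} = {C} (intersection, +0)
DSZ@4: {C} ∩ {C} = {C} (intersection, +0)
ADKSZ@4: {C,G} ∩ {C} = {C} (intersection, +0)
CI@4: {G} ∪ {T} = {G,T} (union, +1)
ACDIKSZ@4: {C} ∪ {G,T} = {C,G,T} (union, +1)
per-site changes: [3, 3, 4, 3, 3]; total = 16

C,G,T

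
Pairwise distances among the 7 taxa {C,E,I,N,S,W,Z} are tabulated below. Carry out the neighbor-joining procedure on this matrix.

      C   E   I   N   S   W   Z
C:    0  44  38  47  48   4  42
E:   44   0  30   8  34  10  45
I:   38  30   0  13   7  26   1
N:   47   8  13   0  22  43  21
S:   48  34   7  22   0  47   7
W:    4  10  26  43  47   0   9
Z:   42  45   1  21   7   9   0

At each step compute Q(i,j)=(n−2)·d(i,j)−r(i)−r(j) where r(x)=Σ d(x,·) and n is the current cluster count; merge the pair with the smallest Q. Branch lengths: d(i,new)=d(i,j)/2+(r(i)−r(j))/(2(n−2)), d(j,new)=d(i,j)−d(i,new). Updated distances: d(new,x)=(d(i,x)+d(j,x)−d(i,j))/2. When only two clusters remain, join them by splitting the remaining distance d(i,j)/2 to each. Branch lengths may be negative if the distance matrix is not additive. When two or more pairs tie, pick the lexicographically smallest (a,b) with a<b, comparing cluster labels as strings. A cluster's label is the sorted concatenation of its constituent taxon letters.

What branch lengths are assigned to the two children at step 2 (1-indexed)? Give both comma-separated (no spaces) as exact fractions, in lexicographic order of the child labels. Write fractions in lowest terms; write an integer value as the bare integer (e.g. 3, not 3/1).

1. join C+W (d=4, Q=-342) ⇒ CW; edges |C|=52/5, |W|=-32/5
  updated: d(CW,E)=25, d(CW,I)=30, d(CW,N)=43, d(CW,S)=91/2, d(CW,Z)=47/2
2. join E+N (d=8, Q=-217) ⇒ EN; edges |E|=67/8, |N|=-3/8
  updated: d(CW,EN)=30, d(EN,I)=35/2, d(EN,S)=24, d(EN,Z)=29
3. join CW+EN (d=30, Q=-279/2) ⇒ CENW; edges |CW|=79/4, |EN|=41/4
  updated: d(CENW,I)=35/4, d(CENW,S)=79/4, d(CENW,Z)=45/4
4. join CENW+I (d=35/4, Q=-39) ⇒ CEINW; edges |CENW|=81/8, |I|=-11/8
  updated: d(CEINW,S)=9, d(CEINW,Z)=7/4
5. join CEINW+S (d=9, Q=-71/4) ⇒ CEINSW; edges |CEINW|=15/8, |S|=57/8
  updated: d(CEINSW,Z)=-1/8
6. join CEINSW+Z (d=-1/8) ⇒ CEINSWZ; edges |CEINSW|=-1/16, |Z|=-1/16
final tree: (((((C:52/5,W:-32/5):79/4,(E:67/8,N:-3/8):41/4):81/8,I:-11/8):15/8,S:57/8):-1/16,Z:-1/16)
total length: 477/8

67/8,-3/8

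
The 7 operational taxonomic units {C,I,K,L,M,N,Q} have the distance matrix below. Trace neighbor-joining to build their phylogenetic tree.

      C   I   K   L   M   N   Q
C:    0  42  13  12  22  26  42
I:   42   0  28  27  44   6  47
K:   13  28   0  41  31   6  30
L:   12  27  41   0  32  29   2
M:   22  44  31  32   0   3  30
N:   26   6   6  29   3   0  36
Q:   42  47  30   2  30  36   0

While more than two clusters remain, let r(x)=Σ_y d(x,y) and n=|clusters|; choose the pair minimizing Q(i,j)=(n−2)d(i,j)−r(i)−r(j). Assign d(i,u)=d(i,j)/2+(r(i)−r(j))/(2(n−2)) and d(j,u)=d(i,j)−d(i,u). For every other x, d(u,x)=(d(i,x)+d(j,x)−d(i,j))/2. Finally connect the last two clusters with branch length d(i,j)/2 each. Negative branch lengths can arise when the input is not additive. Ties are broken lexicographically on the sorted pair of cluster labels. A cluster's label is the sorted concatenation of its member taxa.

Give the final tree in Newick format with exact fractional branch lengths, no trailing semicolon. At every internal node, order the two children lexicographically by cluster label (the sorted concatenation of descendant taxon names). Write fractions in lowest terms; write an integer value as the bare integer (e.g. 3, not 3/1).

iteration 1: select L,Q (d=2, Q=-320); attach at lengths (-17/5, 27/5); label the merged cluster LQ
  updated: d(C,LQ)=26, d(I,LQ)=36, d(K,LQ)=69/2, d(LQ,M)=30, d(LQ,N)=63/2
iteration 2: select I,N (d=6, Q=-409/2); attach at lengths (215/16, -119/16); label the merged cluster IN
  updated: d(C,IN)=31, d(IN,K)=14, d(IN,LQ)=123/4, d(IN,M)=41/2
iteration 3: select IN,K (d=14, Q=-587/4); attach at lengths (61/8, 51/8); label the merged cluster IKN
  updated: d(C,IKN)=15, d(IKN,LQ)=205/8, d(IKN,M)=75/4
iteration 4: select C,LQ (d=26, Q=-741/8); attach at lengths (267/32, 565/32); label the merged cluster CLQ
  updated: d(CLQ,IKN)=117/16, d(CLQ,M)=13
iteration 5: select CLQ,IKN (d=117/16, Q=-625/16); attach at lengths (25/32, 209/32); label the merged cluster CIKLNQ
  updated: d(CIKLNQ,M)=391/32
iteration 6: select CIKLNQ,M (d=391/32); attach at lengths (391/64, 391/64); label the merged cluster CIKLMNQ
final tree: (((C:267/32,(L:-17/5,Q:27/5):565/32):25/32,((I:215/16,N:-119/16):61/8,K:51/8):209/32):391/64,M:391/64)
total length: 2161/32

(((C:267/32,(L:-17/5,Q:27/5):565/32):25/32,((I:215/16,N:-119/16):61/8,K:51/8):209/32):391/64,M:391/64)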